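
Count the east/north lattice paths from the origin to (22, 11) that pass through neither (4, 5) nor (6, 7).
Number of paths = 171926424

Inclusion–exclusion. Total paths: C(33, 22) = 193536720. Through P₁: C(9, 4)·C(24, 18) = 16959096. Through P₂: C(13, 6)·C(20, 16) = 8314020. Since P₁ is strictly southwest of P₂, a monotone path through both must visit P₁ then P₂; paths through both = C(9, 4)·C(4, 2)·C(20, 16) = 3662820. Avoid both = 193536720 − 16959096 − 8314020 + 3662820 = 171926424.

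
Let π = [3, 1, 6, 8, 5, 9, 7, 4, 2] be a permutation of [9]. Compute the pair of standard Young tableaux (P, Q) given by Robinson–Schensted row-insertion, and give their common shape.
P = [1, 2, 7, 9] / [3, 4, 8] / [5] / [6];  Q = [1, 3, 4, 6] / [2, 5, 7] / [8] / [9];  common shape = (4, 3, 1, 1)

Row-insert the values π_1, π_2, … into P one at a time, bumping the leftmost entry strictly greater than the inserted value down to the next row. The recording tableau Q records, in position (i, j), the step at which that cell was added to P.
  Insert 3 (step 1): P = [3];  Q = [1]
  Insert 1 (step 2): P = [1] / [3];  Q = [1] / [2]
  Insert 6 (step 3): P = [1, 6] / [3];  Q = [1, 3] / [2]
  Insert 8 (step 4): P = [1, 6, 8] / [3];  Q = [1, 3, 4] / [2]
  Insert 5 (step 5): P = [1, 5, 8] / [3, 6];  Q = [1, 3, 4] / [2, 5]
  Insert 9 (step 6): P = [1, 5, 8, 9] / [3, 6];  Q = [1, 3, 4, 6] / [2, 5]
  Insert 7 (step 7): P = [1, 5, 7, 9] / [3, 6, 8];  Q = [1, 3, 4, 6] / [2, 5, 7]
  Insert 4 (step 8): P = [1, 4, 7, 9] / [3, 5, 8] / [6];  Q = [1, 3, 4, 6] / [2, 5, 7] / [8]
  Insert 2 (step 9): P = [1, 2, 7, 9] / [3, 4, 8] / [5] / [6];  Q = [1, 3, 4, 6] / [2, 5, 7] / [8] / [9]
Final shape: (4, 3, 1, 1).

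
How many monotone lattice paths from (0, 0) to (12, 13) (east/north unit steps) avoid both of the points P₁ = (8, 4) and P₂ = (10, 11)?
Number of paths = 2836999

Inclusion–exclusion. Total paths: C(25, 12) = 5200300. Through P₁: C(12, 8)·C(13, 4) = 353925. Through P₂: C(21, 10)·C(4, 2) = 2116296. Since P₁ is strictly southwest of P₂, a monotone path through both must visit P₁ then P₂; paths through both = C(12, 8)·C(9, 2)·C(4, 2) = 106920. Avoid both = 5200300 − 353925 − 2116296 + 106920 = 2836999.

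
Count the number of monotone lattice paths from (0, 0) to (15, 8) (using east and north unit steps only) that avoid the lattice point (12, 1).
Number of paths = 488754

Total paths from (0, 0) to (15, 8): C(23, 15) = 490314. Paths through (12, 1): (paths (0, 0) → (12, 1)) × (paths (12, 1) → (15, 8)) = C(13, 12) · C(10, 3) = 13 · 120 = 1560. Avoidance count = 490314 − 1560 = 488754.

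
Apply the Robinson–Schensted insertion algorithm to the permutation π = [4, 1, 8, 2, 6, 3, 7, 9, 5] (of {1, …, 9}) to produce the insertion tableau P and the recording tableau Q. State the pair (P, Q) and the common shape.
P = [1, 2, 3, 5, 9] / [4, 6, 7] / [8];  Q = [1, 3, 5, 7, 8] / [2, 4, 9] / [6];  common shape = (5, 3, 1)

Row-insert the values π_1, π_2, … into P one at a time, bumping the leftmost entry strictly greater than the inserted value down to the next row. The recording tableau Q records, in position (i, j), the step at which that cell was added to P.
  Insert 4 (step 1): P = [4];  Q = [1]
  Insert 1 (step 2): P = [1] / [4];  Q = [1] / [2]
  Insert 8 (step 3): P = [1, 8] / [4];  Q = [1, 3] / [2]
  Insert 2 (step 4): P = [1, 2] / [4, 8];  Q = [1, 3] / [2, 4]
  Insert 6 (step 5): P = [1, 2, 6] / [4, 8];  Q = [1, 3, 5] / [2, 4]
  Insert 3 (step 6): P = [1, 2, 3] / [4, 6] / [8];  Q = [1, 3, 5] / [2, 4] / [6]
  Insert 7 (step 7): P = [1, 2, 3, 7] / [4, 6] / [8];  Q = [1, 3, 5, 7] / [2, 4] / [6]
  Insert 9 (step 8): P = [1, 2, 3, 7, 9] / [4, 6] / [8];  Q = [1, 3, 5, 7, 8] / [2, 4] / [6]
  Insert 5 (step 9): P = [1, 2, 3, 5, 9] / [4, 6, 7] / [8];  Q = [1, 3, 5, 7, 8] / [2, 4, 9] / [6]
Final shape: (5, 3, 1).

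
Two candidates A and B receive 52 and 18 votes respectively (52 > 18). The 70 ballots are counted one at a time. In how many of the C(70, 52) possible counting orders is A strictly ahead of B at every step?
Strict-lead orderings = 11266694027804028

Total orderings of the 70 votes with 52 for A: C(70, 52) = 23196134763125940. By the Bertrand ballot formula (Cycle Lemma / reflection principle), the number of orderings in which A is strictly ahead of B throughout is (p − q)/(p + q) · C(p + q, p) = (52 − 18)/(52 + 18) · 23196134763125940 = 11266694027804028.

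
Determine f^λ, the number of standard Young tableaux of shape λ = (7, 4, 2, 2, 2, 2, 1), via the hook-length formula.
# SYT of shape (7, 4, 2, 2, 2, 2, 1) = 86822400

Hook-length formula: f^λ = n! / Π hook(c), product over all cells c of the Young diagram. For λ = (7, 4, 2, 2, 2, 2, 1), n = 20 boxes. Hook lengths by row (left-to-right, top-to-bottom): [13, 11, 6, 5, 3, 2, 1]; [9, 7, 2, 1]; [6, 4]; [5, 3]; [4, 2]; [3, 1]; [1]. Product of hooks = 28021593600. So f^λ = 20! / 28021593600 = 2432902008176640000 / 28021593600 = 86822400.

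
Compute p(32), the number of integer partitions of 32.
p(32) = 8349

Compute p(n) via the recurrence p(n, m) = p(n, m−1) + p(n−m, m), where p(n, m) counts partitions of n with all parts ≤ m and p(n) = p(n, n). The base cases are p(0, m) = 1 and p(n, 0) = 0 for n > 0. Filling the table yields p(32) = 8349. (Euler's pentagonal recurrence is an alternative.)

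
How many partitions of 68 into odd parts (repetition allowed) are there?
p_odd(68) = 24576

Enumerate partitions using only odd parts via the recurrence o(n, m) = o(n, m−2) + o(n−m, m) over odd m, starting from the largest odd part ≤ n. This gives p_odd(68) = 24576. (Euler's theorem: equals the count of distinct-part partitions.)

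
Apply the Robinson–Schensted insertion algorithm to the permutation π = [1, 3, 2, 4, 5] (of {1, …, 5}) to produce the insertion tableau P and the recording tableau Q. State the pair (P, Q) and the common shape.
P = [1, 2, 4, 5] / [3];  Q = [1, 2, 4, 5] / [3];  common shape = (4, 1)

Row-insert the values π_1, π_2, … into P one at a time, bumping the leftmost entry strictly greater than the inserted value down to the next row. The recording tableau Q records, in position (i, j), the step at which that cell was added to P.
  Insert 1 (step 1): P = [1];  Q = [1]
  Insert 3 (step 2): P = [1, 3];  Q = [1, 2]
  Insert 2 (step 3): P = [1, 2] / [3];  Q = [1, 2] / [3]
  Insert 4 (step 4): P = [1, 2, 4] / [3];  Q = [1, 2, 4] / [3]
  Insert 5 (step 5): P = [1, 2, 4, 5] / [3];  Q = [1, 2, 4, 5] / [3]
Final shape: (4, 1).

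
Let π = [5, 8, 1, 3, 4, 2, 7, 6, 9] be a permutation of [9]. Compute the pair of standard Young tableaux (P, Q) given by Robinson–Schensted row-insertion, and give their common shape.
P = [1, 2, 4, 6, 9] / [3, 7] / [5, 8];  Q = [1, 2, 5, 7, 9] / [3, 4] / [6, 8];  common shape = (5, 2, 2)

Row-insert the values π_1, π_2, … into P one at a time, bumping the leftmost entry strictly greater than the inserted value down to the next row. The recording tableau Q records, in position (i, j), the step at which that cell was added to P.
  Insert 5 (step 1): P = [5];  Q = [1]
  Insert 8 (step 2): P = [5, 8];  Q = [1, 2]
  Insert 1 (step 3): P = [1, 8] / [5];  Q = [1, 2] / [3]
  Insert 3 (step 4): P = [1, 3] / [5, 8];  Q = [1, 2] / [3, 4]
  Insert 4 (step 5): P = [1, 3, 4] / [5, 8];  Q = [1, 2, 5] / [3, 4]
  Insert 2 (step 6): P = [1, 2, 4] / [3, 8] / [5];  Q = [1, 2, 5] / [3, 4] / [6]
  Insert 7 (step 7): P = [1, 2, 4, 7] / [3, 8] / [5];  Q = [1, 2, 5, 7] / [3, 4] / [6]
  Insert 6 (step 8): P = [1, 2, 4, 6] / [3, 7] / [5, 8];  Q = [1, 2, 5, 7] / [3, 4] / [6, 8]
  Insert 9 (step 9): P = [1, 2, 4, 6, 9] / [3, 7] / [5, 8];  Q = [1, 2, 5, 7, 9] / [3, 4] / [6, 8]
Final shape: (5, 2, 2).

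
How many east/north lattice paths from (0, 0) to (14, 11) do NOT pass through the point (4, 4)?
Number of paths = 3096040

Total paths from (0, 0) to (14, 11): C(25, 14) = 4457400. Paths through (4, 4): (paths (0, 0) → (4, 4)) × (paths (4, 4) → (14, 11)) = C(8, 4) · C(17, 10) = 70 · 19448 = 1361360. Avoidance count = 4457400 − 1361360 = 3096040.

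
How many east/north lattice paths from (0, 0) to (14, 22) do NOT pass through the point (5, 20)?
Number of paths = 3793375050

Total paths from (0, 0) to (14, 22): C(36, 14) = 3796297200. Paths through (5, 20): (paths (0, 0) → (5, 20)) × (paths (5, 20) → (14, 22)) = C(25, 5) · C(11, 9) = 53130 · 55 = 2922150. Avoidance count = 3796297200 − 2922150 = 3793375050.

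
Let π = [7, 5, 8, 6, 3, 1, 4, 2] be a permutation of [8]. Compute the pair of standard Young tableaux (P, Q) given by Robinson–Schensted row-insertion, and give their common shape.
P = [1, 2] / [3, 4] / [5, 6] / [7, 8];  Q = [1, 3] / [2, 4] / [5, 7] / [6, 8];  common shape = (2, 2, 2, 2)

Row-insert the values π_1, π_2, … into P one at a time, bumping the leftmost entry strictly greater than the inserted value down to the next row. The recording tableau Q records, in position (i, j), the step at which that cell was added to P.
  Insert 7 (step 1): P = [7];  Q = [1]
  Insert 5 (step 2): P = [5] / [7];  Q = [1] / [2]
  Insert 8 (step 3): P = [5, 8] / [7];  Q = [1, 3] / [2]
  Insert 6 (step 4): P = [5, 6] / [7, 8];  Q = [1, 3] / [2, 4]
  Insert 3 (step 5): P = [3, 6] / [5, 8] / [7];  Q = [1, 3] / [2, 4] / [5]
  Insert 1 (step 6): P = [1, 6] / [3, 8] / [5] / [7];  Q = [1, 3] / [2, 4] / [5] / [6]
  Insert 4 (step 7): P = [1, 4] / [3, 6] / [5, 8] / [7];  Q = [1, 3] / [2, 4] / [5, 7] / [6]
  Insert 2 (step 8): P = [1, 2] / [3, 4] / [5, 6] / [7, 8];  Q = [1, 3] / [2, 4] / [5, 7] / [6, 8]
Final shape: (2, 2, 2, 2).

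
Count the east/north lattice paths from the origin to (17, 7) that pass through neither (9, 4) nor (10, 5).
Number of paths = 171501

Inclusion–exclusion. Total paths: C(24, 17) = 346104. Through P₁: C(13, 9)·C(11, 8) = 117975. Through P₂: C(15, 10)·C(9, 7) = 108108. Since P₁ is strictly southwest of P₂, a monotone path through both must visit P₁ then P₂; paths through both = C(13, 9)·C(2, 1)·C(9, 7) = 51480. Avoid both = 346104 − 117975 − 108108 + 51480 = 171501.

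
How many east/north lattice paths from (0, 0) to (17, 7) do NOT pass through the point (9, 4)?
Number of paths = 228129

Total paths from (0, 0) to (17, 7): C(24, 17) = 346104. Paths through (9, 4): (paths (0, 0) → (9, 4)) × (paths (9, 4) → (17, 7)) = C(13, 9) · C(11, 8) = 715 · 165 = 117975. Avoidance count = 346104 − 117975 = 228129.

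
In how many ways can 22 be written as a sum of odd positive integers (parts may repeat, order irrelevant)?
p_odd(22) = 89

Enumerate partitions using only odd parts via the recurrence o(n, m) = o(n, m−2) + o(n−m, m) over odd m, starting from the largest odd part ≤ n. This gives p_odd(22) = 89. (Euler's theorem: equals the count of distinct-part partitions.)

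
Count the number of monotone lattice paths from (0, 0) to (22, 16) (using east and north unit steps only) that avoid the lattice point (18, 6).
Number of paths = 22105243834

Total paths from (0, 0) to (22, 16): C(38, 22) = 22239974430. Paths through (18, 6): (paths (0, 0) → (18, 6)) × (paths (18, 6) → (22, 16)) = C(24, 18) · C(14, 4) = 134596 · 1001 = 134730596. Avoidance count = 22239974430 − 134730596 = 22105243834.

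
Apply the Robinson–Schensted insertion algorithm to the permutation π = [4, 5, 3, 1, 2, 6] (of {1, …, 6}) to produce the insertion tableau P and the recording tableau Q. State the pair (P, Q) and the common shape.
P = [1, 2, 6] / [3, 5] / [4];  Q = [1, 2, 6] / [3, 5] / [4];  common shape = (3, 2, 1)

Row-insert the values π_1, π_2, … into P one at a time, bumping the leftmost entry strictly greater than the inserted value down to the next row. The recording tableau Q records, in position (i, j), the step at which that cell was added to P.
  Insert 4 (step 1): P = [4];  Q = [1]
  Insert 5 (step 2): P = [4, 5];  Q = [1, 2]
  Insert 3 (step 3): P = [3, 5] / [4];  Q = [1, 2] / [3]
  Insert 1 (step 4): P = [1, 5] / [3] / [4];  Q = [1, 2] / [3] / [4]
  Insert 2 (step 5): P = [1, 2] / [3, 5] / [4];  Q = [1, 2] / [3, 5] / [4]
  Insert 6 (step 6): P = [1, 2, 6] / [3, 5] / [4];  Q = [1, 2, 6] / [3, 5] / [4]
Final shape: (3, 2, 1).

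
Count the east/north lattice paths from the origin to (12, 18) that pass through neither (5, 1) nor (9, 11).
Number of paths = 64982121

Inclusion–exclusion. Total paths: C(30, 12) = 86493225. Through P₁: C(6, 5)·C(24, 7) = 2076624. Through P₂: C(20, 9)·C(10, 3) = 20155200. Since P₁ is strictly southwest of P₂, a monotone path through both must visit P₁ then P₂; paths through both = C(6, 5)·C(14, 4)·C(10, 3) = 720720. Avoid both = 86493225 − 2076624 − 20155200 + 720720 = 64982121.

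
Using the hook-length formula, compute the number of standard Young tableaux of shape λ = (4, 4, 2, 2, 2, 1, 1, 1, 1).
# SYT of shape (4, 4, 2, 2, 2, 1, 1, 1, 1) = 1989000

Hook-length formula: f^λ = n! / Π hook(c), product over all cells c of the Young diagram. For λ = (4, 4, 2, 2, 2, 1, 1, 1, 1), n = 18 boxes. Hook lengths by row (left-to-right, top-to-bottom): [12, 7, 3, 2]; [11, 6, 2, 1]; [8, 3]; [7, 2]; [6, 1]; [4]; [3]; [2]; [1]. Product of hooks = 3218890752. So f^λ = 18! / 3218890752 = 6402373705728000 / 3218890752 = 1989000.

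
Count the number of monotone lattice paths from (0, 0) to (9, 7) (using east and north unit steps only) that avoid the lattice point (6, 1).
Number of paths = 10852

Total paths from (0, 0) to (9, 7): C(16, 9) = 11440. Paths through (6, 1): (paths (0, 0) → (6, 1)) × (paths (6, 1) → (9, 7)) = C(7, 6) · C(9, 3) = 7 · 84 = 588. Avoidance count = 11440 − 588 = 10852.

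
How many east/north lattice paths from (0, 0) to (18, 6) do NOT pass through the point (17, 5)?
Number of paths = 81928

Total paths from (0, 0) to (18, 6): C(24, 18) = 134596. Paths through (17, 5): (paths (0, 0) → (17, 5)) × (paths (17, 5) → (18, 6)) = C(22, 17) · C(2, 1) = 26334 · 2 = 52668. Avoidance count = 134596 − 52668 = 81928.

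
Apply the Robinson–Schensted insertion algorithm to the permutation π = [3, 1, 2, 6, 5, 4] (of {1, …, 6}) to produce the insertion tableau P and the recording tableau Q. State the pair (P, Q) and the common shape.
P = [1, 2, 4] / [3, 5] / [6];  Q = [1, 3, 4] / [2, 5] / [6];  common shape = (3, 2, 1)

Row-insert the values π_1, π_2, … into P one at a time, bumping the leftmost entry strictly greater than the inserted value down to the next row. The recording tableau Q records, in position (i, j), the step at which that cell was added to P.
  Insert 3 (step 1): P = [3];  Q = [1]
  Insert 1 (step 2): P = [1] / [3];  Q = [1] / [2]
  Insert 2 (step 3): P = [1, 2] / [3];  Q = [1, 3] / [2]
  Insert 6 (step 4): P = [1, 2, 6] / [3];  Q = [1, 3, 4] / [2]
  Insert 5 (step 5): P = [1, 2, 5] / [3, 6];  Q = [1, 3, 4] / [2, 5]
  Insert 4 (step 6): P = [1, 2, 4] / [3, 5] / [6];  Q = [1, 3, 4] / [2, 5] / [6]
Final shape: (3, 2, 1).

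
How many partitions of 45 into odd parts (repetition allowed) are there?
p_odd(45) = 2048

Enumerate partitions using only odd parts via the recurrence o(n, m) = o(n, m−2) + o(n−m, m) over odd m, starting from the largest odd part ≤ n. This gives p_odd(45) = 2048. (Euler's theorem: equals the count of distinct-part partitions.)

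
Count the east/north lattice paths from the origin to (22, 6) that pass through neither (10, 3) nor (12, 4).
Number of paths = 183118

Inclusion–exclusion. Total paths: C(28, 22) = 376740. Through P₁: C(13, 10)·C(15, 12) = 130130. Through P₂: C(16, 12)·C(12, 10) = 120120. Since P₁ is strictly southwest of P₂, a monotone path through both must visit P₁ then P₂; paths through both = C(13, 10)·C(3, 2)·C(12, 10) = 56628. Avoid both = 376740 − 130130 − 120120 + 56628 = 183118.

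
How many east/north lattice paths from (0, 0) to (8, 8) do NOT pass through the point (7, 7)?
Number of paths = 6006

Total paths from (0, 0) to (8, 8): C(16, 8) = 12870. Paths through (7, 7): (paths (0, 0) → (7, 7)) × (paths (7, 7) → (8, 8)) = C(14, 7) · C(2, 1) = 3432 · 2 = 6864. Avoidance count = 12870 − 6864 = 6006.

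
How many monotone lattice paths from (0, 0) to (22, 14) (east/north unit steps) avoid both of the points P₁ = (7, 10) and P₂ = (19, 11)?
Number of paths = 2633427232

Inclusion–exclusion. Total paths: C(36, 22) = 3796297200. Through P₁: C(17, 7)·C(19, 15) = 75380448. Through P₂: C(30, 19)·C(6, 3) = 1092546000. Since P₁ is strictly southwest of P₂, a monotone path through both must visit P₁ then P₂; paths through both = C(17, 7)·C(13, 12)·C(6, 3) = 5056480. Avoid both = 3796297200 − 75380448 − 1092546000 + 5056480 = 2633427232.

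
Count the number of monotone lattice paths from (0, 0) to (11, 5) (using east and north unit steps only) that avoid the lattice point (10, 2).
Number of paths = 4104

Total paths from (0, 0) to (11, 5): C(16, 11) = 4368. Paths through (10, 2): (paths (0, 0) → (10, 2)) × (paths (10, 2) → (11, 5)) = C(12, 10) · C(4, 1) = 66 · 4 = 264. Avoidance count = 4368 − 264 = 4104.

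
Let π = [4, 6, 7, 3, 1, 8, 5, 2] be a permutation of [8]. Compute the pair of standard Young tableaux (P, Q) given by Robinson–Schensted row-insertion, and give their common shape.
P = [1, 2, 7, 8] / [3, 5] / [4, 6];  Q = [1, 2, 3, 6] / [4, 7] / [5, 8];  common shape = (4, 2, 2)

Row-insert the values π_1, π_2, … into P one at a time, bumping the leftmost entry strictly greater than the inserted value down to the next row. The recording tableau Q records, in position (i, j), the step at which that cell was added to P.
  Insert 4 (step 1): P = [4];  Q = [1]
  Insert 6 (step 2): P = [4, 6];  Q = [1, 2]
  Insert 7 (step 3): P = [4, 6, 7];  Q = [1, 2, 3]
  Insert 3 (step 4): P = [3, 6, 7] / [4];  Q = [1, 2, 3] / [4]
  Insert 1 (step 5): P = [1, 6, 7] / [3] / [4];  Q = [1, 2, 3] / [4] / [5]
  Insert 8 (step 6): P = [1, 6, 7, 8] / [3] / [4];  Q = [1, 2, 3, 6] / [4] / [5]
  Insert 5 (step 7): P = [1, 5, 7, 8] / [3, 6] / [4];  Q = [1, 2, 3, 6] / [4, 7] / [5]
  Insert 2 (step 8): P = [1, 2, 7, 8] / [3, 5] / [4, 6];  Q = [1, 2, 3, 6] / [4, 7] / [5, 8]
Final shape: (4, 2, 2).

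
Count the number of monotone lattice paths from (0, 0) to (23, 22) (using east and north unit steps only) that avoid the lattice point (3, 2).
Number of paths = 2738250075600

Total paths from (0, 0) to (23, 22): C(45, 23) = 4116715363800. Paths through (3, 2): (paths (0, 0) → (3, 2)) × (paths (3, 2) → (23, 22)) = C(5, 3) · C(40, 20) = 10 · 137846528820 = 1378465288200. Avoidance count = 4116715363800 − 1378465288200 = 2738250075600.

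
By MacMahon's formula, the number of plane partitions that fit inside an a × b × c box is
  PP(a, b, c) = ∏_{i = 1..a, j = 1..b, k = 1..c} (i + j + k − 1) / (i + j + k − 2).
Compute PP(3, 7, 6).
PP(3, 7, 6) = 131589315

Evaluate the triple product over i = 1..3, j = 1..7, k = 1..6. The factors are (2/1) · (3/2) · (4/3) · (5/4) · (6/5) · (7/6) · (3/2) · (4/3) · … (126 factors total). The numerators and denominators telescope so the product is an integer; carrying out the multiplication exactly gives PP(3, 7, 6) = 131589315.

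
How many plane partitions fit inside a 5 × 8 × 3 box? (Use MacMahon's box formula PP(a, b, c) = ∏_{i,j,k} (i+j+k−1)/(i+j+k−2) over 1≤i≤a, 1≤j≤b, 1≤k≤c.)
PP(5, 8, 3) = 61408347

Evaluate the triple product over i = 1..5, j = 1..8, k = 1..3. The factors are (2/1) · (3/2) · (4/3) · (3/2) · (4/3) · (5/4) · (4/3) · (5/4) · … (120 factors total). The numerators and denominators telescope so the product is an integer; carrying out the multiplication exactly gives PP(5, 8, 3) = 61408347.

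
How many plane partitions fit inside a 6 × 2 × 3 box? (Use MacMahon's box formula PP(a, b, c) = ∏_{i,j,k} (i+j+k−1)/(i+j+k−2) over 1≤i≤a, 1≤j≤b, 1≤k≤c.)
PP(6, 2, 3) = 2520

Evaluate the triple product over i = 1..6, j = 1..2, k = 1..3. The factors are (2/1) · (3/2) · (4/3) · (3/2) · (4/3) · (5/4) · (3/2) · (4/3) · … (36 factors total). The numerators and denominators telescope so the product is an integer; carrying out the multiplication exactly gives PP(6, 2, 3) = 2520.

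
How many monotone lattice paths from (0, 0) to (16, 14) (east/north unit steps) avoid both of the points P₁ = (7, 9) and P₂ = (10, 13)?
Number of paths = 117314133

Inclusion–exclusion. Total paths: C(30, 16) = 145422675. Through P₁: C(16, 7)·C(14, 9) = 22902880. Through P₂: C(23, 10)·C(7, 6) = 8008462. Since P₁ is strictly southwest of P₂, a monotone path through both must visit P₁ then P₂; paths through both = C(16, 7)·C(7, 3)·C(7, 6) = 2802800. Avoid both = 145422675 − 22902880 − 8008462 + 2802800 = 117314133.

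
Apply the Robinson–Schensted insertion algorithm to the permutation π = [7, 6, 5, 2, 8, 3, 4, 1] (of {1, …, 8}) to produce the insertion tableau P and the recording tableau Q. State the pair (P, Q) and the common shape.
P = [1, 3, 4] / [2, 8] / [5] / [6] / [7];  Q = [1, 5, 7] / [2, 6] / [3] / [4] / [8];  common shape = (3, 2, 1, 1, 1)

Row-insert the values π_1, π_2, … into P one at a time, bumping the leftmost entry strictly greater than the inserted value down to the next row. The recording tableau Q records, in position (i, j), the step at which that cell was added to P.
  Insert 7 (step 1): P = [7];  Q = [1]
  Insert 6 (step 2): P = [6] / [7];  Q = [1] / [2]
  Insert 5 (step 3): P = [5] / [6] / [7];  Q = [1] / [2] / [3]
  Insert 2 (step 4): P = [2] / [5] / [6] / [7];  Q = [1] / [2] / [3] / [4]
  Insert 8 (step 5): P = [2, 8] / [5] / [6] / [7];  Q = [1, 5] / [2] / [3] / [4]
  Insert 3 (step 6): P = [2, 3] / [5, 8] / [6] / [7];  Q = [1, 5] / [2, 6] / [3] / [4]
  Insert 4 (step 7): P = [2, 3, 4] / [5, 8] / [6] / [7];  Q = [1, 5, 7] / [2, 6] / [3] / [4]
  Insert 1 (step 8): P = [1, 3, 4] / [2, 8] / [5] / [6] / [7];  Q = [1, 5, 7] / [2, 6] / [3] / [4] / [8]
Final shape: (3, 2, 1, 1, 1).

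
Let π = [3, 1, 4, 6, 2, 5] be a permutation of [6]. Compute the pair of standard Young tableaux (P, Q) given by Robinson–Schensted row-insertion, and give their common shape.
P = [1, 2, 5] / [3, 4, 6];  Q = [1, 3, 4] / [2, 5, 6];  common shape = (3, 3)

Row-insert the values π_1, π_2, … into P one at a time, bumping the leftmost entry strictly greater than the inserted value down to the next row. The recording tableau Q records, in position (i, j), the step at which that cell was added to P.
  Insert 3 (step 1): P = [3];  Q = [1]
  Insert 1 (step 2): P = [1] / [3];  Q = [1] / [2]
  Insert 4 (step 3): P = [1, 4] / [3];  Q = [1, 3] / [2]
  Insert 6 (step 4): P = [1, 4, 6] / [3];  Q = [1, 3, 4] / [2]
  Insert 2 (step 5): P = [1, 2, 6] / [3, 4];  Q = [1, 3, 4] / [2, 5]
  Insert 5 (step 6): P = [1, 2, 5] / [3, 4, 6];  Q = [1, 3, 4] / [2, 5, 6]
Final shape: (3, 3).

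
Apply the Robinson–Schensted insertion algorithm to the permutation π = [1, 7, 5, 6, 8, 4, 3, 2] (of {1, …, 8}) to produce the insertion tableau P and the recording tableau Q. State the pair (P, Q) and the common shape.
P = [1, 2, 6, 8] / [3] / [4] / [5] / [7];  Q = [1, 2, 4, 5] / [3] / [6] / [7] / [8];  common shape = (4, 1, 1, 1, 1)

Row-insert the values π_1, π_2, … into P one at a time, bumping the leftmost entry strictly greater than the inserted value down to the next row. The recording tableau Q records, in position (i, j), the step at which that cell was added to P.
  Insert 1 (step 1): P = [1];  Q = [1]
  Insert 7 (step 2): P = [1, 7];  Q = [1, 2]
  Insert 5 (step 3): P = [1, 5] / [7];  Q = [1, 2] / [3]
  Insert 6 (step 4): P = [1, 5, 6] / [7];  Q = [1, 2, 4] / [3]
  Insert 8 (step 5): P = [1, 5, 6, 8] / [7];  Q = [1, 2, 4, 5] / [3]
  Insert 4 (step 6): P = [1, 4, 6, 8] / [5] / [7];  Q = [1, 2, 4, 5] / [3] / [6]
  Insert 3 (step 7): P = [1, 3, 6, 8] / [4] / [5] / [7];  Q = [1, 2, 4, 5] / [3] / [6] / [7]
  Insert 2 (step 8): P = [1, 2, 6, 8] / [3] / [4] / [5] / [7];  Q = [1, 2, 4, 5] / [3] / [6] / [7] / [8]
Final shape: (4, 1, 1, 1, 1).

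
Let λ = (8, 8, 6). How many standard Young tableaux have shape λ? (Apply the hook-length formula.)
# SYT of shape (8, 8, 6) = 14226212

Hook-length formula: f^λ = n! / Π hook(c), product over all cells c of the Young diagram. For λ = (8, 8, 6), n = 22 boxes. Hook lengths by row (left-to-right, top-to-bottom): [10, 9, 8, 7, 6, 5, 3, 2]; [9, 8, 7, 6, 5, 4, 2, 1]; [6, 5, 4, 3, 2, 1]. Product of hooks = 79009136640000. So f^λ = 22! / 79009136640000 = 1124000727777607680000 / 79009136640000 = 14226212.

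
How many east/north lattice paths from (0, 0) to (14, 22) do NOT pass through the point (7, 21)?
Number of paths = 3786824880

Total paths from (0, 0) to (14, 22): C(36, 14) = 3796297200. Paths through (7, 21): (paths (0, 0) → (7, 21)) × (paths (7, 21) → (14, 22)) = C(28, 7) · C(8, 7) = 1184040 · 8 = 9472320. Avoidance count = 3796297200 − 9472320 = 3786824880.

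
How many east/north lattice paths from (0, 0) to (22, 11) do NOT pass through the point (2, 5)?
Number of paths = 188701890

Total paths from (0, 0) to (22, 11): C(33, 22) = 193536720. Paths through (2, 5): (paths (0, 0) → (2, 5)) × (paths (2, 5) → (22, 11)) = C(7, 2) · C(26, 20) = 21 · 230230 = 4834830. Avoidance count = 193536720 − 4834830 = 188701890.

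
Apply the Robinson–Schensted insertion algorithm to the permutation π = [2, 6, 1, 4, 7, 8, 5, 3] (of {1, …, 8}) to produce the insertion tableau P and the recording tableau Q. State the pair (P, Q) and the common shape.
P = [1, 3, 5, 8] / [2, 4, 7] / [6];  Q = [1, 2, 5, 6] / [3, 4, 7] / [8];  common shape = (4, 3, 1)

Row-insert the values π_1, π_2, … into P one at a time, bumping the leftmost entry strictly greater than the inserted value down to the next row. The recording tableau Q records, in position (i, j), the step at which that cell was added to P.
  Insert 2 (step 1): P = [2];  Q = [1]
  Insert 6 (step 2): P = [2, 6];  Q = [1, 2]
  Insert 1 (step 3): P = [1, 6] / [2];  Q = [1, 2] / [3]
  Insert 4 (step 4): P = [1, 4] / [2, 6];  Q = [1, 2] / [3, 4]
  Insert 7 (step 5): P = [1, 4, 7] / [2, 6];  Q = [1, 2, 5] / [3, 4]
  Insert 8 (step 6): P = [1, 4, 7, 8] / [2, 6];  Q = [1, 2, 5, 6] / [3, 4]
  Insert 5 (step 7): P = [1, 4, 5, 8] / [2, 6, 7];  Q = [1, 2, 5, 6] / [3, 4, 7]
  Insert 3 (step 8): P = [1, 3, 5, 8] / [2, 4, 7] / [6];  Q = [1, 2, 5, 6] / [3, 4, 7] / [8]
Final shape: (4, 3, 1).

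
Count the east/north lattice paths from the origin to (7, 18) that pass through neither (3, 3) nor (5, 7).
Number of paths = 364804

Inclusion–exclusion. Total paths: C(25, 7) = 480700. Through P₁: C(6, 3)·C(19, 4) = 77520. Through P₂: C(12, 5)·C(13, 2) = 61776. Since P₁ is strictly southwest of P₂, a monotone path through both must visit P₁ then P₂; paths through both = C(6, 3)·C(6, 2)·C(13, 2) = 23400. Avoid both = 480700 − 77520 − 61776 + 23400 = 364804.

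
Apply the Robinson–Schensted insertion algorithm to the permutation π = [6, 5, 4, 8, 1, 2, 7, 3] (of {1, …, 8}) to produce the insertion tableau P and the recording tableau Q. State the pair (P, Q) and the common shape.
P = [1, 2, 3] / [4, 7] / [5, 8] / [6];  Q = [1, 4, 7] / [2, 6] / [3, 8] / [5];  common shape = (3, 2, 2, 1)

Row-insert the values π_1, π_2, … into P one at a time, bumping the leftmost entry strictly greater than the inserted value down to the next row. The recording tableau Q records, in position (i, j), the step at which that cell was added to P.
  Insert 6 (step 1): P = [6];  Q = [1]
  Insert 5 (step 2): P = [5] / [6];  Q = [1] / [2]
  Insert 4 (step 3): P = [4] / [5] / [6];  Q = [1] / [2] / [3]
  Insert 8 (step 4): P = [4, 8] / [5] / [6];  Q = [1, 4] / [2] / [3]
  Insert 1 (step 5): P = [1, 8] / [4] / [5] / [6];  Q = [1, 4] / [2] / [3] / [5]
  Insert 2 (step 6): P = [1, 2] / [4, 8] / [5] / [6];  Q = [1, 4] / [2, 6] / [3] / [5]
  Insert 7 (step 7): P = [1, 2, 7] / [4, 8] / [5] / [6];  Q = [1, 4, 7] / [2, 6] / [3] / [5]
  Insert 3 (step 8): P = [1, 2, 3] / [4, 7] / [5, 8] / [6];  Q = [1, 4, 7] / [2, 6] / [3, 8] / [5]
Final shape: (3, 2, 2, 1).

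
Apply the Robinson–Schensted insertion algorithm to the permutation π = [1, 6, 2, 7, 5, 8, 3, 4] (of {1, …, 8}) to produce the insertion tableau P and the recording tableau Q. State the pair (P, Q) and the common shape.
P = [1, 2, 3, 4] / [5, 7, 8] / [6];  Q = [1, 2, 4, 6] / [3, 5, 8] / [7];  common shape = (4, 3, 1)

Row-insert the values π_1, π_2, … into P one at a time, bumping the leftmost entry strictly greater than the inserted value down to the next row. The recording tableau Q records, in position (i, j), the step at which that cell was added to P.
  Insert 1 (step 1): P = [1];  Q = [1]
  Insert 6 (step 2): P = [1, 6];  Q = [1, 2]
  Insert 2 (step 3): P = [1, 2] / [6];  Q = [1, 2] / [3]
  Insert 7 (step 4): P = [1, 2, 7] / [6];  Q = [1, 2, 4] / [3]
  Insert 5 (step 5): P = [1, 2, 5] / [6, 7];  Q = [1, 2, 4] / [3, 5]
  Insert 8 (step 6): P = [1, 2, 5, 8] / [6, 7];  Q = [1, 2, 4, 6] / [3, 5]
  Insert 3 (step 7): P = [1, 2, 3, 8] / [5, 7] / [6];  Q = [1, 2, 4, 6] / [3, 5] / [7]
  Insert 4 (step 8): P = [1, 2, 3, 4] / [5, 7, 8] / [6];  Q = [1, 2, 4, 6] / [3, 5, 8] / [7]
Final shape: (4, 3, 1).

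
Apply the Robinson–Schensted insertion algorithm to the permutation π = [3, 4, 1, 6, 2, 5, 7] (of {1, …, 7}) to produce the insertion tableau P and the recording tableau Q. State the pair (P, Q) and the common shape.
P = [1, 2, 5, 7] / [3, 4, 6];  Q = [1, 2, 4, 7] / [3, 5, 6];  common shape = (4, 3)

Row-insert the values π_1, π_2, … into P one at a time, bumping the leftmost entry strictly greater than the inserted value down to the next row. The recording tableau Q records, in position (i, j), the step at which that cell was added to P.
  Insert 3 (step 1): P = [3];  Q = [1]
  Insert 4 (step 2): P = [3, 4];  Q = [1, 2]
  Insert 1 (step 3): P = [1, 4] / [3];  Q = [1, 2] / [3]
  Insert 6 (step 4): P = [1, 4, 6] / [3];  Q = [1, 2, 4] / [3]
  Insert 2 (step 5): P = [1, 2, 6] / [3, 4];  Q = [1, 2, 4] / [3, 5]
  Insert 5 (step 6): P = [1, 2, 5] / [3, 4, 6];  Q = [1, 2, 4] / [3, 5, 6]
  Insert 7 (step 7): P = [1, 2, 5, 7] / [3, 4, 6];  Q = [1, 2, 4, 7] / [3, 5, 6]
Final shape: (4, 3).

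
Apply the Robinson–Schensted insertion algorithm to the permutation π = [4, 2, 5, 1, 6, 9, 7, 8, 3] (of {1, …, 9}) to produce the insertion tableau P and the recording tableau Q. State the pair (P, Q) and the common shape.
P = [1, 3, 6, 7, 8] / [2, 5] / [4, 9];  Q = [1, 3, 5, 6, 8] / [2, 7] / [4, 9];  common shape = (5, 2, 2)

Row-insert the values π_1, π_2, … into P one at a time, bumping the leftmost entry strictly greater than the inserted value down to the next row. The recording tableau Q records, in position (i, j), the step at which that cell was added to P.
  Insert 4 (step 1): P = [4];  Q = [1]
  Insert 2 (step 2): P = [2] / [4];  Q = [1] / [2]
  Insert 5 (step 3): P = [2, 5] / [4];  Q = [1, 3] / [2]
  Insert 1 (step 4): P = [1, 5] / [2] / [4];  Q = [1, 3] / [2] / [4]
  Insert 6 (step 5): P = [1, 5, 6] / [2] / [4];  Q = [1, 3, 5] / [2] / [4]
  Insert 9 (step 6): P = [1, 5, 6, 9] / [2] / [4];  Q = [1, 3, 5, 6] / [2] / [4]
  Insert 7 (step 7): P = [1, 5, 6, 7] / [2, 9] / [4];  Q = [1, 3, 5, 6] / [2, 7] / [4]
  Insert 8 (step 8): P = [1, 5, 6, 7, 8] / [2, 9] / [4];  Q = [1, 3, 5, 6, 8] / [2, 7] / [4]
  Insert 3 (step 9): P = [1, 3, 6, 7, 8] / [2, 5] / [4, 9];  Q = [1, 3, 5, 6, 8] / [2, 7] / [4, 9]
Final shape: (5, 2, 2).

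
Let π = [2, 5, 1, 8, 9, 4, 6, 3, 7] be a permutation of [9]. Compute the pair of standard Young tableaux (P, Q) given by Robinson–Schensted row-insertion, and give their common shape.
P = [1, 3, 6, 7] / [2, 4, 8, 9] / [5];  Q = [1, 2, 4, 5] / [3, 6, 7, 9] / [8];  common shape = (4, 4, 1)

Row-insert the values π_1, π_2, … into P one at a time, bumping the leftmost entry strictly greater than the inserted value down to the next row. The recording tableau Q records, in position (i, j), the step at which that cell was added to P.
  Insert 2 (step 1): P = [2];  Q = [1]
  Insert 5 (step 2): P = [2, 5];  Q = [1, 2]
  Insert 1 (step 3): P = [1, 5] / [2];  Q = [1, 2] / [3]
  Insert 8 (step 4): P = [1, 5, 8] / [2];  Q = [1, 2, 4] / [3]
  Insert 9 (step 5): P = [1, 5, 8, 9] / [2];  Q = [1, 2, 4, 5] / [3]
  Insert 4 (step 6): P = [1, 4, 8, 9] / [2, 5];  Q = [1, 2, 4, 5] / [3, 6]
  Insert 6 (step 7): P = [1, 4, 6, 9] / [2, 5, 8];  Q = [1, 2, 4, 5] / [3, 6, 7]
  Insert 3 (step 8): P = [1, 3, 6, 9] / [2, 4, 8] / [5];  Q = [1, 2, 4, 5] / [3, 6, 7] / [8]
  Insert 7 (step 9): P = [1, 3, 6, 7] / [2, 4, 8, 9] / [5];  Q = [1, 2, 4, 5] / [3, 6, 7, 9] / [8]
Final shape: (4, 4, 1).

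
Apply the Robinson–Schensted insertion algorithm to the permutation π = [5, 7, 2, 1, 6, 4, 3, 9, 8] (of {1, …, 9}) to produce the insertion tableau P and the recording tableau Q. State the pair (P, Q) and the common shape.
P = [1, 3, 8] / [2, 4, 9] / [5, 6] / [7];  Q = [1, 2, 8] / [3, 5, 9] / [4, 6] / [7];  common shape = (3, 3, 2, 1)

Row-insert the values π_1, π_2, … into P one at a time, bumping the leftmost entry strictly greater than the inserted value down to the next row. The recording tableau Q records, in position (i, j), the step at which that cell was added to P.
  Insert 5 (step 1): P = [5];  Q = [1]
  Insert 7 (step 2): P = [5, 7];  Q = [1, 2]
  Insert 2 (step 3): P = [2, 7] / [5];  Q = [1, 2] / [3]
  Insert 1 (step 4): P = [1, 7] / [2] / [5];  Q = [1, 2] / [3] / [4]
  Insert 6 (step 5): P = [1, 6] / [2, 7] / [5];  Q = [1, 2] / [3, 5] / [4]
  Insert 4 (step 6): P = [1, 4] / [2, 6] / [5, 7];  Q = [1, 2] / [3, 5] / [4, 6]
  Insert 3 (step 7): P = [1, 3] / [2, 4] / [5, 6] / [7];  Q = [1, 2] / [3, 5] / [4, 6] / [7]
  Insert 9 (step 8): P = [1, 3, 9] / [2, 4] / [5, 6] / [7];  Q = [1, 2, 8] / [3, 5] / [4, 6] / [7]
  Insert 8 (step 9): P = [1, 3, 8] / [2, 4, 9] / [5, 6] / [7];  Q = [1, 2, 8] / [3, 5, 9] / [4, 6] / [7]
Final shape: (3, 3, 2, 1).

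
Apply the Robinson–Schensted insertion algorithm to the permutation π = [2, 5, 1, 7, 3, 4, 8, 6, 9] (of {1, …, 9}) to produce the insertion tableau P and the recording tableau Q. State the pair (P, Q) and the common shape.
P = [1, 3, 4, 6, 9] / [2, 5, 7, 8];  Q = [1, 2, 4, 7, 9] / [3, 5, 6, 8];  common shape = (5, 4)

Row-insert the values π_1, π_2, … into P one at a time, bumping the leftmost entry strictly greater than the inserted value down to the next row. The recording tableau Q records, in position (i, j), the step at which that cell was added to P.
  Insert 2 (step 1): P = [2];  Q = [1]
  Insert 5 (step 2): P = [2, 5];  Q = [1, 2]
  Insert 1 (step 3): P = [1, 5] / [2];  Q = [1, 2] / [3]
  Insert 7 (step 4): P = [1, 5, 7] / [2];  Q = [1, 2, 4] / [3]
  Insert 3 (step 5): P = [1, 3, 7] / [2, 5];  Q = [1, 2, 4] / [3, 5]
  Insert 4 (step 6): P = [1, 3, 4] / [2, 5, 7];  Q = [1, 2, 4] / [3, 5, 6]
  Insert 8 (step 7): P = [1, 3, 4, 8] / [2, 5, 7];  Q = [1, 2, 4, 7] / [3, 5, 6]
  Insert 6 (step 8): P = [1, 3, 4, 6] / [2, 5, 7, 8];  Q = [1, 2, 4, 7] / [3, 5, 6, 8]
  Insert 9 (step 9): P = [1, 3, 4, 6, 9] / [2, 5, 7, 8];  Q = [1, 2, 4, 7, 9] / [3, 5, 6, 8]
Final shape: (5, 4).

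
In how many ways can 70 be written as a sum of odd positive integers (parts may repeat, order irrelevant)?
p_odd(70) = 29927

Enumerate partitions using only odd parts via the recurrence o(n, m) = o(n, m−2) + o(n−m, m) over odd m, starting from the largest odd part ≤ n. This gives p_odd(70) = 29927. (Euler's theorem: equals the count of distinct-part partitions.)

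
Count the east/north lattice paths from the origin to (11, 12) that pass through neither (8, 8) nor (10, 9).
Number of paths = 686556

Inclusion–exclusion. Total paths: C(23, 11) = 1352078. Through P₁: C(16, 8)·C(7, 3) = 450450. Through P₂: C(19, 10)·C(4, 1) = 369512. Since P₁ is strictly southwest of P₂, a monotone path through both must visit P₁ then P₂; paths through both = C(16, 8)·C(3, 2)·C(4, 1) = 154440. Avoid both = 1352078 − 450450 − 369512 + 154440 = 686556.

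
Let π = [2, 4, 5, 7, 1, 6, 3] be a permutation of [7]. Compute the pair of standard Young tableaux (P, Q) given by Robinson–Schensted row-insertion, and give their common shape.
P = [1, 3, 5, 6] / [2, 4] / [7];  Q = [1, 2, 3, 4] / [5, 6] / [7];  common shape = (4, 2, 1)

Row-insert the values π_1, π_2, … into P one at a time, bumping the leftmost entry strictly greater than the inserted value down to the next row. The recording tableau Q records, in position (i, j), the step at which that cell was added to P.
  Insert 2 (step 1): P = [2];  Q = [1]
  Insert 4 (step 2): P = [2, 4];  Q = [1, 2]
  Insert 5 (step 3): P = [2, 4, 5];  Q = [1, 2, 3]
  Insert 7 (step 4): P = [2, 4, 5, 7];  Q = [1, 2, 3, 4]
  Insert 1 (step 5): P = [1, 4, 5, 7] / [2];  Q = [1, 2, 3, 4] / [5]
  Insert 6 (step 6): P = [1, 4, 5, 6] / [2, 7];  Q = [1, 2, 3, 4] / [5, 6]
  Insert 3 (step 7): P = [1, 3, 5, 6] / [2, 4] / [7];  Q = [1, 2, 3, 4] / [5, 6] / [7]
Final shape: (4, 2, 1).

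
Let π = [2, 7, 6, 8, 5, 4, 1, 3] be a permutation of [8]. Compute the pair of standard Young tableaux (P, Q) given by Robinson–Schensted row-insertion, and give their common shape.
P = [1, 3, 8] / [2, 4] / [5] / [6] / [7];  Q = [1, 2, 4] / [3, 8] / [5] / [6] / [7];  common shape = (3, 2, 1, 1, 1)

Row-insert the values π_1, π_2, … into P one at a time, bumping the leftmost entry strictly greater than the inserted value down to the next row. The recording tableau Q records, in position (i, j), the step at which that cell was added to P.
  Insert 2 (step 1): P = [2];  Q = [1]
  Insert 7 (step 2): P = [2, 7];  Q = [1, 2]
  Insert 6 (step 3): P = [2, 6] / [7];  Q = [1, 2] / [3]
  Insert 8 (step 4): P = [2, 6, 8] / [7];  Q = [1, 2, 4] / [3]
  Insert 5 (step 5): P = [2, 5, 8] / [6] / [7];  Q = [1, 2, 4] / [3] / [5]
  Insert 4 (step 6): P = [2, 4, 8] / [5] / [6] / [7];  Q = [1, 2, 4] / [3] / [5] / [6]
  Insert 1 (step 7): P = [1, 4, 8] / [2] / [5] / [6] / [7];  Q = [1, 2, 4] / [3] / [5] / [6] / [7]
  Insert 3 (step 8): P = [1, 3, 8] / [2, 4] / [5] / [6] / [7];  Q = [1, 2, 4] / [3, 8] / [5] / [6] / [7]
Final shape: (3, 2, 1, 1, 1).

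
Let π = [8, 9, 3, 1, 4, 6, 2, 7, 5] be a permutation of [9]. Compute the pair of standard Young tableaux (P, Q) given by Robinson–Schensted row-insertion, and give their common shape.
P = [1, 2, 5, 7] / [3, 4, 6] / [8, 9];  Q = [1, 2, 6, 8] / [3, 5, 9] / [4, 7];  common shape = (4, 3, 2)

Row-insert the values π_1, π_2, … into P one at a time, bumping the leftmost entry strictly greater than the inserted value down to the next row. The recording tableau Q records, in position (i, j), the step at which that cell was added to P.
  Insert 8 (step 1): P = [8];  Q = [1]
  Insert 9 (step 2): P = [8, 9];  Q = [1, 2]
  Insert 3 (step 3): P = [3, 9] / [8];  Q = [1, 2] / [3]
  Insert 1 (step 4): P = [1, 9] / [3] / [8];  Q = [1, 2] / [3] / [4]
  Insert 4 (step 5): P = [1, 4] / [3, 9] / [8];  Q = [1, 2] / [3, 5] / [4]
  Insert 6 (step 6): P = [1, 4, 6] / [3, 9] / [8];  Q = [1, 2, 6] / [3, 5] / [4]
  Insert 2 (step 7): P = [1, 2, 6] / [3, 4] / [8, 9];  Q = [1, 2, 6] / [3, 5] / [4, 7]
  Insert 7 (step 8): P = [1, 2, 6, 7] / [3, 4] / [8, 9];  Q = [1, 2, 6, 8] / [3, 5] / [4, 7]
  Insert 5 (step 9): P = [1, 2, 5, 7] / [3, 4, 6] / [8, 9];  Q = [1, 2, 6, 8] / [3, 5, 9] / [4, 7]
Final shape: (4, 3, 2).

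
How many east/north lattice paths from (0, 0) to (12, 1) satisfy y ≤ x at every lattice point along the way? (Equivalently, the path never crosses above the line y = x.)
Number of paths = 12

By the reflection principle (André's argument), the number of monotone paths to (12, 1) with n ≤ m that never go above y = x is C(13, 12) − C(13, 13) = 13 − 1 = 12.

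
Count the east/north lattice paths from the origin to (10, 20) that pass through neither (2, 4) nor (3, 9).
Number of paths = 14875830

Inclusion–exclusion. Total paths: C(30, 10) = 30045015. Through P₁: C(6, 2)·C(24, 8) = 11032065. Through P₂: C(12, 3)·C(18, 7) = 7001280. Since P₁ is strictly southwest of P₂, a monotone path through both must visit P₁ then P₂; paths through both = C(6, 2)·C(6, 1)·C(18, 7) = 2864160. Avoid both = 30045015 − 11032065 − 7001280 + 2864160 = 14875830.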